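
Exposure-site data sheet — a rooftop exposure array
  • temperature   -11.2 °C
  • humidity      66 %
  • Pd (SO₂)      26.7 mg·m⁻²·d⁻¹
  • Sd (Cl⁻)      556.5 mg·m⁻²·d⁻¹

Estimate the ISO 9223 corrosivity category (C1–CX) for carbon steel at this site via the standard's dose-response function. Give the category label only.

carbon steel: temperature factor f = +0.150·(-21.2) = -3.1800
  Pd branch = 1.77·Pd^0.52·e^(0.02·RH+f) = 1.52 μm/a
  Sd branch = 0.102·Sd^0.62·e^(0.033·RH+0.04·T) = 28.98 μm/a
  r_corr = 1.52 + 28.98 = 30.5 μm/a
ISO 9223 Table 2 (carbon steel): 25 < 30.5 ≤ 50 μm/a ⇒ C3

C3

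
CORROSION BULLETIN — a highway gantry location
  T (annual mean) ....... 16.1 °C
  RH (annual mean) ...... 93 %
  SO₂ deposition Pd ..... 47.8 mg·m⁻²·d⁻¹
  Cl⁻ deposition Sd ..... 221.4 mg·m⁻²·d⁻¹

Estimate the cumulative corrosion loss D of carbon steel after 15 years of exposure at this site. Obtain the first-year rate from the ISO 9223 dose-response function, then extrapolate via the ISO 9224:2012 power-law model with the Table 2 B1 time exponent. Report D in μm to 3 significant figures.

carbon steel: f(T) = -0.054·(T−10) [T>10 °C] = -0.3294
  Pd branch = 1.77·Pd^0.52·e^(0.02·RH+f) = 61.1 μm/a
  Sd branch = 0.102·Sd^0.62·e^(0.033·RH+0.04·T) = 118.9 μm/a
  r_corr = 61.1 + 118.9 = 180 μm/a
Power-law: D(15) = r_corr · 15^0.523
  D(15) = 180 × 15^0.523 = 180 × 4.122 = 741.9 μm

D(15) = 742 μm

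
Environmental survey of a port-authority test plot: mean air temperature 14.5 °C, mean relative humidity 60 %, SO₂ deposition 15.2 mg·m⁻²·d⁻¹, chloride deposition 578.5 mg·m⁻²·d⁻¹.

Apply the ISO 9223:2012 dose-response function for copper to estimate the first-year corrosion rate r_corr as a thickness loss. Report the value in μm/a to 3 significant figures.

r_corr = 1.27 μm/a

copper: temperature factor f = -0.080·(4.5) = -0.3600
  sulphur-dioxide contribution → 0.2586 μm/a
  chloride contribution → 1.007 μm/a
  total first-year rate 1.266 μm/a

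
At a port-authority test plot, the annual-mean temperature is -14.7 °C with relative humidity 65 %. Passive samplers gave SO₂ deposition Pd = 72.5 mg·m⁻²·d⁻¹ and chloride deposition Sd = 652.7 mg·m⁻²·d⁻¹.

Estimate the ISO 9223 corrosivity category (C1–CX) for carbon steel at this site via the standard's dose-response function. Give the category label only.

carbon steel: f(T) = +0.150·(T−10) [T≤10 °C] = -3.7050
  sulphur-dioxide contribution → 1.482 μm/a
  chloride contribution → 26.91 μm/a
  total first-year rate 28.39 μm/a
28.4 μm/a falls in (25, 50] for carbon steel → category C3

C3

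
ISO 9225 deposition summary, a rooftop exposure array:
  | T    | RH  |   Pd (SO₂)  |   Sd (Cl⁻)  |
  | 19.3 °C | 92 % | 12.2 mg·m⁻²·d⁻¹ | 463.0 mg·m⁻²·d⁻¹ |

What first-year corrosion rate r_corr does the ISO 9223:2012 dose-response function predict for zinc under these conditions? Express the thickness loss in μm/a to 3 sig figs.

zinc: T>10 °C ⇒ hinge -0.071·(19.3−10) = -0.6603
  sulphur-dioxide contribution → 1.38 μm/a
  chloride contribution → 6.23 μm/a
  ⇒ r_corr(zinc) = 7.61 μm/a

r_corr = 7.61 μm/a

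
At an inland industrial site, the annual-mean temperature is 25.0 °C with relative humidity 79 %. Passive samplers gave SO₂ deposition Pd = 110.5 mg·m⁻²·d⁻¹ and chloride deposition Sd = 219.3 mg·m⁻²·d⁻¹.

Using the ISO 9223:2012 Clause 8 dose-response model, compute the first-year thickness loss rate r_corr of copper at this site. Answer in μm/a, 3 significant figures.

copper: f(T) = -0.080·(T−10) [T>10 °C] = -1.2000
  sulphur-dioxide contribution → 0.5736 μm/a
  chloride contribution → 2.57 μm/a
  total first-year rate 3.144 μm/a

r_corr = 3.14 μm/a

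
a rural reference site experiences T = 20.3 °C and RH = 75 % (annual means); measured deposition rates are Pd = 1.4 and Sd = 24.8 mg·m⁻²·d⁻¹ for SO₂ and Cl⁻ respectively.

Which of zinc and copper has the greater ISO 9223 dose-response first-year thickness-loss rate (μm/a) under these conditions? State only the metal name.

zinc

zinc: f(T) = -0.071·(T−10) [T>10 °C] = -0.7313
  Pd branch = 0.0129·Pd^0.44·e^(0.046·RH+f) = 0.2268 μm/a
  Sd branch = 0.0175·Sd^0.57·e^(0.008·RH+0.085·T) = 1.116 μm/a
  r_corr = 0.2268 + 1.116 = 1.343 μm/a
copper: T>10 °C ⇒ hinge -0.080·(20.3−10) = -0.8240
  Pd branch = 0.0053·Pd^0.26·e^(0.059·RH+f) = 0.2119 μm/a
  Sd branch = 0.01025·Sd^0.27·e^(0.036·RH+0.049·T) = 0.9813 μm/a
  r_corr = 0.2119 + 0.9813 = 1.193 μm/a
Ordering by μm/a: zinc (1.34) > copper (1.19)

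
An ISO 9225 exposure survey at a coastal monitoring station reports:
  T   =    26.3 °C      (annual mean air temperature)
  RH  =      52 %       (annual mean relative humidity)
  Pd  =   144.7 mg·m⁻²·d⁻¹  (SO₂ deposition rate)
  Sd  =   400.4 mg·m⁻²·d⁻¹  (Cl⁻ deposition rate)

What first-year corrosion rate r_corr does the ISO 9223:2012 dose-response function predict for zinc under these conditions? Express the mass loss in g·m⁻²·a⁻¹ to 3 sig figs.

r_corr = 56.7 g·m⁻²·a⁻¹

zinc: f(T) = -0.071·(T−10) [T>10 °C] = -1.1573
  Pd branch = 0.0129·Pd^0.44·e^(0.046·RH+f) = 0.3957 μm/a
  Cl⁻ term: 0.0175·400.4^0.57·exp(0.008·52+0.085·26.3) = 7.551
  r_corr = 0.3957 + 7.551 = 7.947 μm/a
Convert to mass loss: 7.947 μm/a × 7.14 g/cm³ = 56.74 g·m⁻²·a⁻¹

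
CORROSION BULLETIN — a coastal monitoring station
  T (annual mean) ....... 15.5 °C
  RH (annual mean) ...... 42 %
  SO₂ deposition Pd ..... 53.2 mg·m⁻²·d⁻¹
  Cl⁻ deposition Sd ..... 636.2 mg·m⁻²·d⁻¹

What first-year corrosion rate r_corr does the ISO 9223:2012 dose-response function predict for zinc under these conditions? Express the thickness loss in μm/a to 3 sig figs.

zinc: T>10 °C ⇒ hinge -0.071·(15.5−10) = -0.3905
  sulphur-dioxide contribution → 0.3463 μm/a
  chloride contribution → 3.624 μm/a
  ⇒ r_corr(zinc) = 3.97 μm/a

r_corr = 3.97 μm/a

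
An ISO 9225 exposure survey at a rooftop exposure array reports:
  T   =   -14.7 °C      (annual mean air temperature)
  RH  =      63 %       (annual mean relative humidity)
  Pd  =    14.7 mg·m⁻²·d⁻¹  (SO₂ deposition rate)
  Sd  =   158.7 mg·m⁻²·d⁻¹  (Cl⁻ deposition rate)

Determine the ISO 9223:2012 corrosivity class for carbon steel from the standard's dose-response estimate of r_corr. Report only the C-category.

carbon steel: f(T) = +0.150·(T−10) [T≤10 °C] = -3.7050
  SO₂ term: 1.77·14.7^0.52·exp(0.02·63-3.7050) = 0.6211
  Cl⁻ term: 0.102·158.7^0.62·exp(0.033·63+0.04·-14.7) = 10.48
  sum: 0.6211 + 10.48 → r_corr = 11.1 μm/a
ISO 9223 Table 2 (carbon steel): 1.3 < 11.1 ≤ 25 μm/a ⇒ C2

C2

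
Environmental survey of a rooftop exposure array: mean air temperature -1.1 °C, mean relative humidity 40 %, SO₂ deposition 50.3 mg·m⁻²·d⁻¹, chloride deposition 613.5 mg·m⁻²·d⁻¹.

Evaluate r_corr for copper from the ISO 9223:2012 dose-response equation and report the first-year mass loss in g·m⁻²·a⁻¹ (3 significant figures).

r_corr = 2.42 g·m⁻²·a⁻¹

copper: T≤10 °C ⇒ hinge +0.126·(-1.1−10) = -1.3986
  Pd branch = 0.0053·Pd^0.26·e^(0.059·RH+f) = 0.03839 μm/a
  Sd branch = 0.01025·Sd^0.27·e^(0.036·RH+0.049·T) = 0.232 μm/a
  r_corr = 0.03839 + 0.232 = 0.2703 μm/a
Convert to mass loss: 0.2703 μm/a × 8.96 g/cm³ = 2.422 g·m⁻²·a⁻¹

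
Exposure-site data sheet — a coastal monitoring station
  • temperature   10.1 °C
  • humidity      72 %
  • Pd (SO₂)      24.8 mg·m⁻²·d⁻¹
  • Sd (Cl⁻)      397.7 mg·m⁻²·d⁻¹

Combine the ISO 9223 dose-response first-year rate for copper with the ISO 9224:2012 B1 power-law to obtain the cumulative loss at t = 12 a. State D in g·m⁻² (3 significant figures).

D(12) = 93.0 g·m⁻²

copper: f(T) = -0.080·(T−10) [T>10 °C] = -0.0080
  SO₂ term: 0.0053·24.8^0.26·exp(0.059·72-0.0080) = 0.8477
  Cl⁻ term: 0.01025·397.7^0.27·exp(0.036·72+0.049·10.1) = 1.13
  sum: 0.8477 + 1.13 → r_corr = 1.978 μm/a
Long-term exponent b (ISO 9224 Table 2, B1) = 0.667
  D(12) = 1.978 × 12^0.667 = 1.978 × 5.246 = 10.38 μm
  Mass loss = 10.38 μm × 8.96 g/cm³ = 92.98 g·m⁻²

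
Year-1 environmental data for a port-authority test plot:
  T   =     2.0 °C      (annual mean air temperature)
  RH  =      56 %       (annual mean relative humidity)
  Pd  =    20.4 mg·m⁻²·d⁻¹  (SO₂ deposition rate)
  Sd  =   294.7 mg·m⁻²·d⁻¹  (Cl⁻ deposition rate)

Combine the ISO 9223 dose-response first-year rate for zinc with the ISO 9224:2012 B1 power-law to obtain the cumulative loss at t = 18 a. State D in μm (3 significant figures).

zinc: temperature factor f = +0.038·(-8.0) = -0.3040
  sulphur-dioxide contribution → 0.4716 μm/a
  chloride contribution → 0.8298 μm/a
  total first-year rate 1.301 μm/a
Power-law: D(18) = r_corr · 18^0.813
  D(18) = 1.301 × 18^0.813 = 1.301 × 10.48 = 13.64 μm

D(18) = 13.6 μm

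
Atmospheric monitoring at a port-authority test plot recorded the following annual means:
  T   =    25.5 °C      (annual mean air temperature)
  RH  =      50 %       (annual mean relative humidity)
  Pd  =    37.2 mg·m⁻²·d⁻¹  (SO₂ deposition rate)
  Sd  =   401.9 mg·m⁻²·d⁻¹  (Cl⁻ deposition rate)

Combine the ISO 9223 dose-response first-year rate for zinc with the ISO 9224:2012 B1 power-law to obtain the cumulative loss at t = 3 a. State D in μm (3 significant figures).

D(3) = 17.5 μm

zinc: f(T) = -0.071·(T−10) [T>10 °C] = -1.1005
  SO₂ term: 0.0129·37.2^0.44·exp(0.046·50-1.1005) = 0.2102
  Cl⁻ term: 0.0175·401.9^0.57·exp(0.008·50+0.085·25.5) = 6.957
  r_corr = 0.2102 + 6.957 = 7.167 μm/a
Long-term exponent b (ISO 9224 Table 2, B1) = 0.813
  D(3) = 7.167 × 3^0.813 = 7.167 × 2.443 = 17.51 μm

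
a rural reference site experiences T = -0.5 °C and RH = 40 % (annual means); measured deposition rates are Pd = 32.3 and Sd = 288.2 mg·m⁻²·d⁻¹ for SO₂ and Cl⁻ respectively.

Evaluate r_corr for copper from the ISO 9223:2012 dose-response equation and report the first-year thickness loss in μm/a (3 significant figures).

copper: T≤10 °C ⇒ hinge +0.126·(-0.5−10) = -1.3230
  sulphur-dioxide contribution → 0.0369 μm/a
  chloride contribution → 0.1948 μm/a
  ⇒ r_corr(copper) = 0.2317 μm/a

r_corr = 0.232 μm/a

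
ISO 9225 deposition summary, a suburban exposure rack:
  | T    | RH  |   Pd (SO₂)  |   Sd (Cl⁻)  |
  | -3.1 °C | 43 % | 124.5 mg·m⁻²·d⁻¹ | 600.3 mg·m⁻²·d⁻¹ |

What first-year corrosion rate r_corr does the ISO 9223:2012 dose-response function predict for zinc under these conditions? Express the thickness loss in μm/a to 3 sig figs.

zinc: T≤10 °C ⇒ hinge +0.038·(-3.1−10) = -0.4978
  Pd branch = 0.0129·Pd^0.44·e^(0.046·RH+f) = 0.4735 μm/a
  Sd branch = 0.0175·Sd^0.57·e^(0.008·RH+0.085·T) = 0.7272 μm/a
  r_corr = 0.4735 + 0.7272 = 1.201 μm/a

r_corr = 1.20 μm/a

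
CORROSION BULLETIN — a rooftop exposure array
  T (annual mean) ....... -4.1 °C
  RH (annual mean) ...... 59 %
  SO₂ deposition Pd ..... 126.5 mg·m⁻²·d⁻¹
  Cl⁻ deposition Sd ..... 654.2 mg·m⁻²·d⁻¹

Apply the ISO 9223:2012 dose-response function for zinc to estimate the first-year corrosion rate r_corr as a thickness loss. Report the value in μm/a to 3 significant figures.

r_corr = 1.76 μm/a

zinc: f(T) = +0.038·(T−10) [T≤10 °C] = -0.5358
  sulphur-dioxide contribution → 0.9583 μm/a
  chloride contribution → 0.7973 μm/a
  ⇒ r_corr(zinc) = 1.756 μm/a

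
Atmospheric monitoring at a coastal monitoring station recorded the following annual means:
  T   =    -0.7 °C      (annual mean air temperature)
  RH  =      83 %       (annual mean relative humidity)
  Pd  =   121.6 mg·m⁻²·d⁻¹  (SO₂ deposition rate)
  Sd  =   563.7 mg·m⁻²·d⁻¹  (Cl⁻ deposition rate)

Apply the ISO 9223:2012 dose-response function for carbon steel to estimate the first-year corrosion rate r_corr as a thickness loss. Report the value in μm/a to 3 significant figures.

carbon steel: temperature factor f = +0.150·(-10.7) = -1.6050
  sulphur-dioxide contribution → 22.7 μm/a
  chloride contribution → 77.92 μm/a
  total first-year rate 100.6 μm/a

r_corr = 101 μm/a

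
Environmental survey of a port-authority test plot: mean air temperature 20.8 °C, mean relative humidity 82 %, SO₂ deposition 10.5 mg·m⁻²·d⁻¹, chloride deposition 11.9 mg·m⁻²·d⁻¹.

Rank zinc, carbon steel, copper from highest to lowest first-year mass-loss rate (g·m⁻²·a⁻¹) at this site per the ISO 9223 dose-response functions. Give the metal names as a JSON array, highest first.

["carbon steel", "copper", "zinc"]

zinc: T>10 °C ⇒ hinge -0.071·(20.8−10) = -0.7668
  SO₂ term: 0.0129·10.5^0.44·exp(0.046·82-0.7668) = 0.7329
  Cl⁻ term: 0.0175·11.9^0.57·exp(0.008·82+0.085·20.8) = 0.8106
  r_corr = 0.7329 + 0.8106 = 1.544 μm/a
  mass loss = 1.544 μm/a × 7.14 g/cm³ = 11.02 g·m⁻²·a⁻¹
carbon steel: temperature factor f = -0.054·(10.8) = -0.5832
  SO₂ term: 1.77·10.5^0.52·exp(0.02·82-0.5832) = 17.3
  Sd branch = 0.102·Sd^0.62·e^(0.033·RH+0.04·T) = 16.29 μm/a
  r_corr = 17.3 + 16.29 = 33.59 μm/a
  mass loss = 33.59 μm/a × 7.85 g/cm³ = 263.7 g·m⁻²·a⁻¹
copper: T>10 °C ⇒ hinge -0.080·(20.8−10) = -0.8640
  Pd branch = 0.0053·Pd^0.26·e^(0.059·RH+f) = 0.5196 μm/a
  Cl⁻ term: 0.01025·11.9^0.27·exp(0.036·82+0.049·20.8) = 1.061
  r_corr = 0.5196 + 1.061 = 1.581 μm/a
  mass loss = 1.581 μm/a × 8.96 g/cm³ = 14.16 g·m⁻²·a⁻¹
Ordering by g·m⁻²·a⁻¹: carbon steel (264) > copper (14.2) > zinc (11)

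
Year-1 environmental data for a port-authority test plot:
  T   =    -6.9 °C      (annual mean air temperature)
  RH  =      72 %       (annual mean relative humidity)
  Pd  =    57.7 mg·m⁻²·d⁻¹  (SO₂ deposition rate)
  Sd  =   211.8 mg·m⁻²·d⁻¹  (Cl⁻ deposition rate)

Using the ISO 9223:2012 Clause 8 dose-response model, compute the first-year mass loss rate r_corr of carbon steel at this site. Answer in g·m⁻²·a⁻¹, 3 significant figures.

r_corr = 219 g·m⁻²·a⁻¹

carbon steel: T≤10 °C ⇒ hinge +0.150·(-6.9−10) = -2.5350
  Pd branch = 1.77·Pd^0.52·e^(0.02·RH+f) = 4.878 μm/a
  Cl⁻ term: 0.102·211.8^0.62·exp(0.033·72+0.04·-6.9) = 23.05
  sum: 4.878 + 23.05 → r_corr = 27.93 μm/a
Convert to mass loss: 27.93 μm/a × 7.85 g/cm³ = 219.2 g·m⁻²·a⁻¹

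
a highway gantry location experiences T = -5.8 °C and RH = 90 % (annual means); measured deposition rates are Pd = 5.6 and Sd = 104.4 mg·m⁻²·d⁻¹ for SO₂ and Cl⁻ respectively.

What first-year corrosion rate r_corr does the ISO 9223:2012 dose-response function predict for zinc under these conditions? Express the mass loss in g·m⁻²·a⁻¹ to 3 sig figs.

zinc: T≤10 °C ⇒ hinge +0.038·(-5.8−10) = -0.6004
  SO₂ term: 0.0129·5.6^0.44·exp(0.046·90-0.6004) = 0.9485
  Cl⁻ term: 0.0175·104.4^0.57·exp(0.008·90+0.085·-5.8) = 0.3107
  sum: 0.9485 + 0.3107 → r_corr = 1.259 μm/a
Convert to mass loss: 1.259 μm/a × 7.14 g/cm³ = 8.99 g·m⁻²·a⁻¹

r_corr = 8.99 g·m⁻²·a⁻¹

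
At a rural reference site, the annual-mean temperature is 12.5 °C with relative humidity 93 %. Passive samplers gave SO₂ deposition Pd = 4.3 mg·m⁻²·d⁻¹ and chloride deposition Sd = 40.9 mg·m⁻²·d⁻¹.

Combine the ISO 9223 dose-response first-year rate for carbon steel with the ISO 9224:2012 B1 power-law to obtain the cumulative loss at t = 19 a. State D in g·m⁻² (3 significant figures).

D(19) = 2.10e+03 g·m⁻²

carbon steel: T>10 °C ⇒ hinge -0.054·(12.5−10) = -0.1350
  SO₂ term: 1.77·4.3^0.52·exp(0.02·93-0.1350) = 21.21
  Sd branch = 0.102·Sd^0.62·e^(0.033·RH+0.04·T) = 36.13 μm/a
  r_corr = 21.21 + 36.13 = 57.34 μm/a
ISO 9224: D(t) = r_corr · t^b with b = 0.523 (carbon steel, B1)
  D(19) = 57.34 × 19^0.523 = 57.34 × 4.664 = 267.4 μm
  Mass loss = 267.4 μm × 7.85 g/cm³ = 2099 g·m⁻²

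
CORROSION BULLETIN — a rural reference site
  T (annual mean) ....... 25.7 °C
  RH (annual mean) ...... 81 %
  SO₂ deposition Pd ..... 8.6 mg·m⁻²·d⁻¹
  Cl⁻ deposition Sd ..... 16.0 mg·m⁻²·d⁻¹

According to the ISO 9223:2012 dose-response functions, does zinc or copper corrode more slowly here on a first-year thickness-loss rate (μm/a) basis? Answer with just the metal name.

copper

zinc: temperature factor f = -0.071·(15.7) = -1.1147
  SO₂ term: 0.0129·8.6^0.44·exp(0.046·81-1.1147) = 0.4527
  Sd branch = 0.0175·Sd^0.57·e^(0.008·RH+0.085·T) = 1.444 μm/a
  r_corr = 0.4527 + 1.444 = 1.897 μm/a
copper: temperature factor f = -0.080·(15.7) = -1.2560
  Pd branch = 0.0053·Pd^0.26·e^(0.059·RH+f) = 0.3142 μm/a
  Cl⁻ term: 0.01025·16.0^0.27·exp(0.036·81+0.049·25.7) = 1.41
  r_corr = 0.3142 + 1.41 = 1.724 μm/a
Ordering by μm/a: zinc (1.9) > copper (1.72)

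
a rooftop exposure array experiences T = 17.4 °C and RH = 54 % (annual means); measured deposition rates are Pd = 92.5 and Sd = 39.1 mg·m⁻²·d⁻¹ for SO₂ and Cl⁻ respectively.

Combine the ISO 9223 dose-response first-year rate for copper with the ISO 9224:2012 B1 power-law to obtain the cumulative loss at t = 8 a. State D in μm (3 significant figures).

D(8) = 2.73 μm

copper: f(T) = -0.080·(T−10) [T>10 °C] = -0.5920
  SO₂ term: 0.0053·92.5^0.26·exp(0.059·54-0.5920) = 0.2302
  Sd branch = 0.01025·Sd^0.27·e^(0.036·RH+0.049·T) = 0.452 μm/a
  r_corr = 0.2302 + 0.452 = 0.6822 μm/a
ISO 9224: D(t) = r_corr · t^b with b = 0.667 (copper, B1)
  D(8) = 0.6822 × 8^0.667 = 0.6822 × 4.003 = 2.731 μm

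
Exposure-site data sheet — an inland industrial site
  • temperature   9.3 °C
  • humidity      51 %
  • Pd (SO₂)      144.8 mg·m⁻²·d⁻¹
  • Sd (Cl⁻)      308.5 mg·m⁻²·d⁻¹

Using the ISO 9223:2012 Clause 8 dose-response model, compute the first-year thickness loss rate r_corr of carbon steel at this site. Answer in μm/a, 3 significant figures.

carbon steel: T≤10 °C ⇒ hinge +0.150·(9.3−10) = -0.1050
  Pd branch = 1.77·Pd^0.52·e^(0.02·RH+f) = 58.74 μm/a
  Cl⁻ term: 0.102·308.5^0.62·exp(0.033·51+0.04·9.3) = 27.82
  sum: 58.74 + 27.82 → r_corr = 86.57 μm/a

r_corr = 86.6 μm/a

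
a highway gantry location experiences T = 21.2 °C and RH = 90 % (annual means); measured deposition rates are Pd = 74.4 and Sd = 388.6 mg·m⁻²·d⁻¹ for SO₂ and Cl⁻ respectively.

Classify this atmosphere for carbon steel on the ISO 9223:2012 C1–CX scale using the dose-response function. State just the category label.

CX

carbon steel: f(T) = -0.054·(T−10) [T>10 °C] = -0.6048
  Pd branch = 1.77·Pd^0.52·e^(0.02·RH+f) = 54.99 μm/a
  Cl⁻ term: 0.102·388.6^0.62·exp(0.033·90+0.04·21.2) = 187.2
  sum: 54.99 + 187.2 → r_corr = 242.2 μm/a
ISO 9223 Table 2 (carbon steel): 200 < 242 ≤ 700 μm/a ⇒ CX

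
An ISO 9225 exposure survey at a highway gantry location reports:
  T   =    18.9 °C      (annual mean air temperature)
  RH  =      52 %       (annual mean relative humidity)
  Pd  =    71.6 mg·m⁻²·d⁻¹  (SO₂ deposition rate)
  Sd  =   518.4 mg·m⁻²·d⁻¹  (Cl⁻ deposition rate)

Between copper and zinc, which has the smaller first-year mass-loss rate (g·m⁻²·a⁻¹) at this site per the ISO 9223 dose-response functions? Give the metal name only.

copper

copper: temperature factor f = -0.080·(8.9) = -0.7120
  SO₂ term: 0.0053·71.6^0.26·exp(0.059·52-0.7120) = 0.1697
  Sd branch = 0.01025·Sd^0.27·e^(0.036·RH+0.049·T) = 0.9097 μm/a
  sum: 0.1697 + 0.9097 → r_corr = 1.079 μm/a
  mass loss = 1.079 μm/a × 8.96 g/cm³ = 9.671 g·m⁻²·a⁻¹
zinc: T>10 °C ⇒ hinge -0.071·(18.9−10) = -0.6319
  SO₂ term: 0.0129·71.6^0.44·exp(0.046·52-0.6319) = 0.4911
  Cl⁻ term: 0.0175·518.4^0.57·exp(0.008·52+0.085·18.9) = 4.664
  sum: 0.4911 + 4.664 → r_corr = 5.155 μm/a
  mass loss = 5.155 μm/a × 7.14 g/cm³ = 36.81 g·m⁻²·a⁻¹
Ordering by g·m⁻²·a⁻¹: zinc (36.8) > copper (9.67)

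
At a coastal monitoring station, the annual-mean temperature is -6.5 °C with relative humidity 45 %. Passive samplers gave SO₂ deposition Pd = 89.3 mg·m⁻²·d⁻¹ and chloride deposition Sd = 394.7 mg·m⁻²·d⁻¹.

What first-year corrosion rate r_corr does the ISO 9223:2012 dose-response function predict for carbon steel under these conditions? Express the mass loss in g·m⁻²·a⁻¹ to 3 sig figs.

r_corr = 141 g·m⁻²·a⁻¹

carbon steel: temperature factor f = +0.150·(-16.5) = -2.4750
  sulphur-dioxide contribution → 3.788 μm/a
  chloride contribution → 14.14 μm/a
  ⇒ r_corr(carbon steel) = 17.92 μm/a
Convert to mass loss: 17.92 μm/a × 7.85 g/cm³ = 140.7 g·m⁻²·a⁻¹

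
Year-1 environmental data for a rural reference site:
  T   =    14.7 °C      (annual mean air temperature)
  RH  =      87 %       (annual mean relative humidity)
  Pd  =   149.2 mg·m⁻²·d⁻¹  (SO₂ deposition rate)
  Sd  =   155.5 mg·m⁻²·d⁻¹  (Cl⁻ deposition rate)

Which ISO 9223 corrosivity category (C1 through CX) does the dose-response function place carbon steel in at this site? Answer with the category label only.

carbon steel: f(T) = -0.054·(T−10) [T>10 °C] = -0.2538
  sulphur-dioxide contribution → 105.6 μm/a
  chloride contribution → 74.08 μm/a
  ⇒ r_corr(carbon steel) = 179.7 μm/a
180 μm/a falls in (80, 200] for carbon steel → category C5

C5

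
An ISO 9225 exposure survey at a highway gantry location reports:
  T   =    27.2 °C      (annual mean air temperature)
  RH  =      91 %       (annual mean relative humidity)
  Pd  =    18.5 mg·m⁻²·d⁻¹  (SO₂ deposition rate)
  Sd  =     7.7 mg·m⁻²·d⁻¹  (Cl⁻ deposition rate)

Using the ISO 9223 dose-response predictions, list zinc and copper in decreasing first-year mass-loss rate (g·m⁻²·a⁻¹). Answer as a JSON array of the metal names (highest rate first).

["copper", "zinc"]

zinc: temperature factor f = -0.071·(17.2) = -1.2212
  sulphur-dioxide contribution → 0.9031 μm/a
  chloride contribution → 1.171 μm/a
  ⇒ r_corr(zinc) = 2.074 μm/a
  mass loss = 2.074 μm/a × 7.14 g/cm³ = 14.81 g·m⁻²·a⁻¹
copper: temperature factor f = -0.080·(17.2) = -1.3760
  sulphur-dioxide contribution → 0.6136 μm/a
  chloride contribution → 1.785 μm/a
  ⇒ r_corr(copper) = 2.399 μm/a
  mass loss = 2.399 μm/a × 8.96 g/cm³ = 21.49 g·m⁻²·a⁻¹
Ordering by g·m⁻²·a⁻¹: copper (21.5) > zinc (14.8)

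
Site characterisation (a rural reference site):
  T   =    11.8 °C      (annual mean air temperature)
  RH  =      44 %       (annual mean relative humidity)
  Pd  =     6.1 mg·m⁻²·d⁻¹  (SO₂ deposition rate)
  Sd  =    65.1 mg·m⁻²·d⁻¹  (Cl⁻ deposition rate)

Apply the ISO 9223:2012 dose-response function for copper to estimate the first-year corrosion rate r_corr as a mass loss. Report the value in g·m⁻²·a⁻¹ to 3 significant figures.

r_corr = 3.35 g·m⁻²·a⁻¹

copper: temperature factor f = -0.080·(1.8) = -0.1440
  Pd branch = 0.0053·Pd^0.26·e^(0.059·RH+f) = 0.09848 μm/a
  Cl⁻ term: 0.01025·65.1^0.27·exp(0.036·44+0.049·11.8) = 0.2751
  sum: 0.09848 + 0.2751 → r_corr = 0.3735 μm/a
Convert to mass loss: 0.3735 μm/a × 8.96 g/cm³ = 3.347 g·m⁻²·a⁻¹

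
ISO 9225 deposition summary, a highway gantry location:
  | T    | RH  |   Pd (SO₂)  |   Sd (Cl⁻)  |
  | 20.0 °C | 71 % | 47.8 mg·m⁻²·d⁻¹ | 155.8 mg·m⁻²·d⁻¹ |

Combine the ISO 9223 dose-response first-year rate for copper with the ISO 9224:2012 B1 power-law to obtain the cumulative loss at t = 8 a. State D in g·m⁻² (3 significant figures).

copper: temperature factor f = -0.080·(10.0) = -0.8000
  Pd branch = 0.0053·Pd^0.26·e^(0.059·RH+f) = 0.4293 μm/a
  Sd branch = 0.01025·Sd^0.27·e^(0.036·RH+0.049·T) = 1.375 μm/a
  sum: 0.4293 + 1.375 → r_corr = 1.805 μm/a
Power-law: D(8) = r_corr · 8^0.667
  D(8) = 1.805 × 8^0.667 = 1.805 × 4.003 = 7.223 μm
  Mass loss = 7.223 μm × 8.96 g/cm³ = 64.72 g·m⁻²

D(8) = 64.7 g·m⁻²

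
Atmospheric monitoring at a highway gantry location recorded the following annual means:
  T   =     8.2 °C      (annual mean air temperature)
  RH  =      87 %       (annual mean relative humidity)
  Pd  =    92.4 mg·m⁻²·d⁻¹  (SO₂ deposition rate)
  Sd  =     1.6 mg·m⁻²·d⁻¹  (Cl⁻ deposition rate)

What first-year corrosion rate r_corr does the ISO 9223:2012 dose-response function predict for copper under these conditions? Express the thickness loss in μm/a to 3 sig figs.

r_corr = 2.72 μm/a

copper: temperature factor f = +0.126·(-1.8) = -0.2268
  sulphur-dioxide contribution → 2.323 μm/a
  chloride contribution → 0.3986 μm/a
  ⇒ r_corr(copper) = 2.722 μm/a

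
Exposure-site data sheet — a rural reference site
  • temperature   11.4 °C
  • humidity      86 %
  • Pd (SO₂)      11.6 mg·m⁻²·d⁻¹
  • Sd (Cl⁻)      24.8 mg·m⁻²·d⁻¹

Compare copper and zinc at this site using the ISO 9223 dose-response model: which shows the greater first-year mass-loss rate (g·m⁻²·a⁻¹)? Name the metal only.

copper: f(T) = -0.080·(T−10) [T>10 °C] = -0.1120
  Pd branch = 0.0053·Pd^0.26·e^(0.059·RH+f) = 1.432 μm/a
  Sd branch = 0.01025·Sd^0.27·e^(0.036·RH+0.049·T) = 0.9428 μm/a
  sum: 1.432 + 0.9428 → r_corr = 2.375 μm/a
  mass loss = 2.375 μm/a × 8.96 g/cm³ = 21.28 g·m⁻²·a⁻¹
zinc: f(T) = -0.071·(T−10) [T>10 °C] = -0.0994
  Pd branch = 0.0129·Pd^0.44·e^(0.046·RH+f) = 1.794 μm/a
  Cl⁻ term: 0.0175·24.8^0.57·exp(0.008·86+0.085·11.4) = 0.5721
  sum: 1.794 + 0.5721 → r_corr = 2.366 μm/a
  mass loss = 2.366 μm/a × 7.14 g/cm³ = 16.9 g·m⁻²·a⁻¹
Ordering by g·m⁻²·a⁻¹: copper (21.3) > zinc (16.9)

copper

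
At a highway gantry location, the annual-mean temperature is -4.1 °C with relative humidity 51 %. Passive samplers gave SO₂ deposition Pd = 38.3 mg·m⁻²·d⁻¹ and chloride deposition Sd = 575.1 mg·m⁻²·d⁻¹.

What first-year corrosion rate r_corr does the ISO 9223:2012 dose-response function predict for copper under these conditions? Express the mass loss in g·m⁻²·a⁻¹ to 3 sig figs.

copper: T≤10 °C ⇒ hinge +0.126·(-4.1−10) = -1.7766
  Pd branch = 0.0053·Pd^0.26·e^(0.059·RH+f) = 0.0469 μm/a
  Cl⁻ term: 0.01025·575.1^0.27·exp(0.036·51+0.049·-4.1) = 0.2924
  sum: 0.0469 + 0.2924 → r_corr = 0.3393 μm/a
Convert to mass loss: 0.3393 μm/a × 8.96 g/cm³ = 3.04 g·m⁻²·a⁻¹

r_corr = 3.04 g·m⁻²·a⁻¹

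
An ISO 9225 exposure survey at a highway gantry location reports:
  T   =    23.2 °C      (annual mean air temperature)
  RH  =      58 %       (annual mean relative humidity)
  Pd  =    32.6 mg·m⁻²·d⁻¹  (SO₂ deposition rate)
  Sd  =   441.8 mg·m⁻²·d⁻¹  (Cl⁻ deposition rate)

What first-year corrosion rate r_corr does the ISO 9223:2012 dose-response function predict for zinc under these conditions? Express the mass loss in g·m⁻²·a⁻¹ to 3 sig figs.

zinc: f(T) = -0.071·(T−10) [T>10 °C] = -0.9372
  sulphur-dioxide contribution → 0.3374 μm/a
  chloride contribution → 6.438 μm/a
  total first-year rate 6.775 μm/a
Convert to mass loss: 6.775 μm/a × 7.14 g/cm³ = 48.38 g·m⁻²·a⁻¹

r_corr = 48.4 g·m⁻²·a⁻¹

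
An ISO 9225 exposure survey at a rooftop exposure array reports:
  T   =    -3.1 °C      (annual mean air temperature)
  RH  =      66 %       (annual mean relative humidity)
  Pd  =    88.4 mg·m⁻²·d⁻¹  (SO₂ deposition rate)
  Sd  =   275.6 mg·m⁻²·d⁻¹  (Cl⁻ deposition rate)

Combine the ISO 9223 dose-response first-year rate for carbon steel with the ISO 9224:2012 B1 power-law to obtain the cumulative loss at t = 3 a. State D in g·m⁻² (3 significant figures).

D(3) = 495 g·m⁻²

carbon steel: T≤10 °C ⇒ hinge +0.150·(-3.1−10) = -1.9650
  Pd branch = 1.77·Pd^0.52·e^(0.02·RH+f) = 9.55 μm/a
  Cl⁻ term: 0.102·275.6^0.62·exp(0.033·66+0.04·-3.1) = 25.92
  sum: 9.55 + 25.92 → r_corr = 35.47 μm/a
Long-term exponent b (ISO 9224 Table 2, B1) = 0.523
  D(3) = 35.47 × 3^0.523 = 35.47 × 1.776 = 63.01 μm
  Mass loss = 63.01 μm × 7.85 g/cm³ = 494.6 g·m⁻²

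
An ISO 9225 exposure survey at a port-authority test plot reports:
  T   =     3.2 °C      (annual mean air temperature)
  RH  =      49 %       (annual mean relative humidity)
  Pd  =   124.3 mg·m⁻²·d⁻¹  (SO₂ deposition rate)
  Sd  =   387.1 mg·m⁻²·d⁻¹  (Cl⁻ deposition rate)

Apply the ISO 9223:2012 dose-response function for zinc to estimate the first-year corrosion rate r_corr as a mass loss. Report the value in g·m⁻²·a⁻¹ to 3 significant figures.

r_corr = 12.9 g·m⁻²·a⁻¹

zinc: T≤10 °C ⇒ hinge +0.038·(3.2−10) = -0.2584
  SO₂ term: 0.0129·124.3^0.44·exp(0.046·49-0.2584) = 0.7922
  Sd branch = 0.0175·Sd^0.57·e^(0.008·RH+0.085·T) = 1.015 μm/a
  r_corr = 0.7922 + 1.015 = 1.807 μm/a
Convert to mass loss: 1.807 μm/a × 7.14 g/cm³ = 12.9 g·m⁻²·a⁻¹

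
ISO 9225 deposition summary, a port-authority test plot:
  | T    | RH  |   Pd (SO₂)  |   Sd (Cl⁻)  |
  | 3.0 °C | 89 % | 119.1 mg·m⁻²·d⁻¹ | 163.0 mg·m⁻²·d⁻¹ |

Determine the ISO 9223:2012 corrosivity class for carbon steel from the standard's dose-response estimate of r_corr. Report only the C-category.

C5

carbon steel: temperature factor f = +0.150·(-7.0) = -1.0500
  sulphur-dioxide contribution → 44.1 μm/a
  chloride contribution → 51.03 μm/a
  ⇒ r_corr(carbon steel) = 95.13 μm/a
Category bounds: 80…200 μm/a bracket r_corr ⇒ C5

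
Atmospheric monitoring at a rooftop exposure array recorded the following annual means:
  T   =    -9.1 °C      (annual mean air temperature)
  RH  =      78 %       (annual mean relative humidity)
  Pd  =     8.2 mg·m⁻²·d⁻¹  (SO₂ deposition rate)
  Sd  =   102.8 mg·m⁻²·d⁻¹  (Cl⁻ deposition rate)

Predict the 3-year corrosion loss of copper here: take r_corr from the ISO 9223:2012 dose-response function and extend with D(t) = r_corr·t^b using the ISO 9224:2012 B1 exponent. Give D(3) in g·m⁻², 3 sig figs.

D(3) = 8.62 g·m⁻²

copper: f(T) = +0.126·(T−10) [T≤10 °C] = -2.4066
  SO₂ term: 0.0053·8.2^0.26·exp(0.059·78-2.4066) = 0.08228
  Sd branch = 0.01025·Sd^0.27·e^(0.036·RH+0.049·T) = 0.38 μm/a
  sum: 0.08228 + 0.38 → r_corr = 0.4623 μm/a
Long-term exponent b (ISO 9224 Table 2, B1) = 0.667
  D(3) = 0.4623 × 3^0.667 = 0.4623 × 2.081 = 0.962 μm
  Mass loss = 0.962 μm × 8.96 g/cm³ = 8.619 g·m⁻²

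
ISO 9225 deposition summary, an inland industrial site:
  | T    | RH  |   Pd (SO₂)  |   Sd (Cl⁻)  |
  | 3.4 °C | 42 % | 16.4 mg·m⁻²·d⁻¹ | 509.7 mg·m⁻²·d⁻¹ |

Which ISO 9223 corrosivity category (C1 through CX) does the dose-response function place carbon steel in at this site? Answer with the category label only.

carbon steel: f(T) = +0.150·(T−10) [T≤10 °C] = -0.9900
  Pd branch = 1.77·Pd^0.52·e^(0.02·RH+f) = 6.525 μm/a
  Cl⁻ term: 0.102·509.7^0.62·exp(0.033·42+0.04·3.4) = 22.29
  r_corr = 6.525 + 22.29 = 28.82 μm/a
ISO 9223 Table 2 (carbon steel): 25 < 28.8 ≤ 50 μm/a ⇒ C3

C3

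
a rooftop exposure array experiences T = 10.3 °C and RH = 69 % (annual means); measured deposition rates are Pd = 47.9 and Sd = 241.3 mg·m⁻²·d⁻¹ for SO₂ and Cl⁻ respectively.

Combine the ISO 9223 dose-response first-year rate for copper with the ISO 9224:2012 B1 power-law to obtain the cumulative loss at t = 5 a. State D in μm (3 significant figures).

copper: T>10 °C ⇒ hinge -0.080·(10.3−10) = -0.0240
  sulphur-dioxide contribution → 0.8294 μm/a
  chloride contribution → 0.8953 μm/a
  ⇒ r_corr(copper) = 1.725 μm/a
Long-term exponent b (ISO 9224 Table 2, B1) = 0.667
  D(5) = 1.725 × 5^0.667 = 1.725 × 2.926 = 5.046 μm

D(5) = 5.05 μm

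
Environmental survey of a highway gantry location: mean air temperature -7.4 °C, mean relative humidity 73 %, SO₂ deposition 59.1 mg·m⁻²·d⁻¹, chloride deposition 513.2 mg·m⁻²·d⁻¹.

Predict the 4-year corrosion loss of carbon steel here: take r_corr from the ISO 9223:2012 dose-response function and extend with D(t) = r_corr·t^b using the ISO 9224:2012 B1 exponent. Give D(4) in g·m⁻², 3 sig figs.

carbon steel: T≤10 °C ⇒ hinge +0.150·(-7.4−10) = -2.6100
  sulphur-dioxide contribution → 4.675 μm/a
  chloride contribution → 40.42 μm/a
  ⇒ r_corr(carbon steel) = 45.1 μm/a
ISO 9224: D(t) = r_corr · t^b with b = 0.523 (carbon steel, B1)
  D(4) = 45.1 × 4^0.523 = 45.1 × 2.065 = 93.12 μm
  Mass loss = 93.12 μm × 7.85 g/cm³ = 731 g·m⁻²

D(4) = 731 g·m⁻²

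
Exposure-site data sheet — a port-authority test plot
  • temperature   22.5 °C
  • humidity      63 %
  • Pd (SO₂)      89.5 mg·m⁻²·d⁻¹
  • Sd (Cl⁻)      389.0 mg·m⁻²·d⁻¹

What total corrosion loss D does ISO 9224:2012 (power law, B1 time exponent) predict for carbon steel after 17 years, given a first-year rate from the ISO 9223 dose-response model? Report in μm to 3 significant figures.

carbon steel: f(T) = -0.054·(T−10) [T>10 °C] = -0.6750
  Pd branch = 1.77·Pd^0.52·e^(0.02·RH+f) = 32.88 μm/a
  Sd branch = 0.102·Sd^0.62·e^(0.033·RH+0.04·T) = 80.93 μm/a
  r_corr = 32.88 + 80.93 = 113.8 μm/a
Power-law: D(17) = r_corr · 17^0.523
  D(17) = 113.8 × 17^0.523 = 113.8 × 4.401 = 500.9 μm

D(17) = 501 μm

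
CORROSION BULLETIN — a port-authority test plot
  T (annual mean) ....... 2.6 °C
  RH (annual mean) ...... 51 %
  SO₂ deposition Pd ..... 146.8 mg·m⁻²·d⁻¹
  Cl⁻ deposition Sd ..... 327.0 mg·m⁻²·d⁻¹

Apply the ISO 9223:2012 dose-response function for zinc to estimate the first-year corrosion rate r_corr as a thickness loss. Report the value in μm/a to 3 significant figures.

r_corr = 1.80 μm/a

zinc: T≤10 °C ⇒ hinge +0.038·(2.6−10) = -0.2812
  Pd branch = 0.0129·Pd^0.44·e^(0.046·RH+f) = 0.9134 μm/a
  Cl⁻ term: 0.0175·327.0^0.57·exp(0.008·51+0.085·2.6) = 0.8902
  r_corr = 0.9134 + 0.8902 = 1.804 μm/a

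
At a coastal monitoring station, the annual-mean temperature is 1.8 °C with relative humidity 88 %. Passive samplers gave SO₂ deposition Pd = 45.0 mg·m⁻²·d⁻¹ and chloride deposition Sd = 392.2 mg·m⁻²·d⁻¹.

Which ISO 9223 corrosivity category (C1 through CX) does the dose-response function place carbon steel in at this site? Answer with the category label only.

carbon steel: f(T) = +0.150·(T−10) [T≤10 °C] = -1.2300
  Pd branch = 1.77·Pd^0.52·e^(0.02·RH+f) = 21.77 μm/a
  Sd branch = 0.102·Sd^0.62·e^(0.033·RH+0.04·T) = 81.1 μm/a
  r_corr = 21.77 + 81.1 = 102.9 μm/a
103 μm/a falls in (80, 200] for carbon steel → category C5

C5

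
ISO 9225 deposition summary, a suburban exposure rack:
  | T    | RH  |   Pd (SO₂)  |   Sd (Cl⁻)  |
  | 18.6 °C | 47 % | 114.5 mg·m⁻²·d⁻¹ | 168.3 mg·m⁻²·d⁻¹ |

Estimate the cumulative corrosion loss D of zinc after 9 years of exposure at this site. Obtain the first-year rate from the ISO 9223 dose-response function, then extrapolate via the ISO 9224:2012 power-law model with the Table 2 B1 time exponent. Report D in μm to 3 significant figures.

D(9) = 16.7 μm

zinc: f(T) = -0.071·(T−10) [T>10 °C] = -0.6106
  SO₂ term: 0.0129·114.5^0.44·exp(0.046·47-0.6106) = 0.49
  Sd branch = 0.0175·Sd^0.57·e^(0.008·RH+0.085·T) = 2.3 μm/a
  sum: 0.49 + 2.3 → r_corr = 2.791 μm/a
Long-term exponent b (ISO 9224 Table 2, B1) = 0.813
  D(9) = 2.791 × 9^0.813 = 2.791 × 5.968 = 16.65 μm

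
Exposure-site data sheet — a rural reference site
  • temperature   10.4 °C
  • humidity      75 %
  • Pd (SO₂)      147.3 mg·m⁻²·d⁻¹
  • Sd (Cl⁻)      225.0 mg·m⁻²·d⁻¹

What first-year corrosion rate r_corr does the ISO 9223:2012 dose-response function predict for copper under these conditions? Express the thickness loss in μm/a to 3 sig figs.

r_corr = 2.67 μm/a

copper: temperature factor f = -0.080·(0.4) = -0.0320
  sulphur-dioxide contribution → 1.57 μm/a
  chloride contribution → 1.096 μm/a
  ⇒ r_corr(copper) = 2.666 μm/a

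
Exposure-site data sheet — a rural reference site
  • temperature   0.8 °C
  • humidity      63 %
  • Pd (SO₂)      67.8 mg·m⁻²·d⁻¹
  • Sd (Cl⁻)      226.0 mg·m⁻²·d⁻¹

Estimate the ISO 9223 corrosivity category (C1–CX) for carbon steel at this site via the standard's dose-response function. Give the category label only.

carbon steel: T≤10 °C ⇒ hinge +0.150·(0.8−10) = -1.3800
  sulphur-dioxide contribution → 14.06 μm/a
  chloride contribution → 24.26 μm/a
  ⇒ r_corr(carbon steel) = 38.33 μm/a
ISO 9223 Table 2 (carbon steel): 25 < 38.3 ≤ 50 μm/a ⇒ C3

C3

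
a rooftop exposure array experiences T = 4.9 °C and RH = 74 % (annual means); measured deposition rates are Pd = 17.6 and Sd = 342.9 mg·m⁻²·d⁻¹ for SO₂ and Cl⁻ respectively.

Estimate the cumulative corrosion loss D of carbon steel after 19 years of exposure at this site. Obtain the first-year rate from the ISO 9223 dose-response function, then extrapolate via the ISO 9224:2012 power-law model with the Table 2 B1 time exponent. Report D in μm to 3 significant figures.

D(19) = 323 μm

carbon steel: f(T) = +0.150·(T−10) [T≤10 °C] = -0.7650
  Pd branch = 1.77·Pd^0.52·e^(0.02·RH+f) = 16.08 μm/a
  Sd branch = 0.102·Sd^0.62·e^(0.033·RH+0.04·T) = 53.22 μm/a
  r_corr = 16.08 + 53.22 = 69.3 μm/a
Long-term exponent b (ISO 9224 Table 2, B1) = 0.523
  D(19) = 69.3 × 19^0.523 = 69.3 × 4.664 = 323.2 μm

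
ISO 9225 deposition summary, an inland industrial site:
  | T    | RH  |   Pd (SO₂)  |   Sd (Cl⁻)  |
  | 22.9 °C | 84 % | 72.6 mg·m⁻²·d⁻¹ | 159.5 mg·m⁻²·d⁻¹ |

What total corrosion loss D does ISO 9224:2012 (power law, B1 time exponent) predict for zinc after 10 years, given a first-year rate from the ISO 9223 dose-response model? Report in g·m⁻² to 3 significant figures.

D(10) = 276 g·m⁻²

zinc: f(T) = -0.071·(T−10) [T>10 °C] = -0.9159
  Pd branch = 0.0129·Pd^0.44·e^(0.046·RH+f) = 1.621 μm/a
  Cl⁻ term: 0.0175·159.5^0.57·exp(0.008·84+0.085·22.9) = 4.323
  r_corr = 1.621 + 4.323 = 5.944 μm/a
Long-term exponent b (ISO 9224 Table 2, B1) = 0.813
  D(10) = 5.944 × 10^0.813 = 5.944 × 6.501 = 38.64 μm
  Mass loss = 38.64 μm × 7.14 g/cm³ = 275.9 g·m⁻²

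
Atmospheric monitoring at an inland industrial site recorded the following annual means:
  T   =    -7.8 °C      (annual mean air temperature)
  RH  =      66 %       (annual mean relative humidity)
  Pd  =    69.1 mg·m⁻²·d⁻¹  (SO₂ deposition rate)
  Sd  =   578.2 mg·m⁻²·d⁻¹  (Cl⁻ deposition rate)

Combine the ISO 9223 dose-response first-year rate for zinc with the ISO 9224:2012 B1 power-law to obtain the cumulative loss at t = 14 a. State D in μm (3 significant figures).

zinc: f(T) = +0.038·(T−10) [T≤10 °C] = -0.6764
  Pd branch = 0.0129·Pd^0.44·e^(0.046·RH+f) = 0.8805 μm/a
  Sd branch = 0.0175·Sd^0.57·e^(0.008·RH+0.085·T) = 0.5738 μm/a
  sum: 0.8805 + 0.5738 → r_corr = 1.454 μm/a
Power-law: D(14) = r_corr · 14^0.813
  D(14) = 1.454 × 14^0.813 = 1.454 × 8.547 = 12.43 μm

D(14) = 12.4 μm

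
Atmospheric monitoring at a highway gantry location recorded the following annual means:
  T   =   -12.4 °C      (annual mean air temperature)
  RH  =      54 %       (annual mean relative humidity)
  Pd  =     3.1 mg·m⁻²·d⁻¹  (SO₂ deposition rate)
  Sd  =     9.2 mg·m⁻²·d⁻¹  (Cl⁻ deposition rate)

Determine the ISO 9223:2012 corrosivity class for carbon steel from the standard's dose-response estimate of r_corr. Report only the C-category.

carbon steel: f(T) = +0.150·(T−10) [T≤10 °C] = -3.3600
  SO₂ term: 1.77·3.1^0.52·exp(0.02·54-3.3600) = 0.3261
  Cl⁻ term: 0.102·9.2^0.62·exp(0.033·54+0.04·-12.4) = 1.461
  sum: 0.3261 + 1.461 → r_corr = 1.787 μm/a
ISO 9223 Table 2 (carbon steel): 1.3 < 1.79 ≤ 25 μm/a ⇒ C2

C2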